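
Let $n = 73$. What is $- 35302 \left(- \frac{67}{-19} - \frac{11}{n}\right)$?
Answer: $- \frac{8699156}{73} \approx -1.1917 \cdot 10^{5}$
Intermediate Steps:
$- 35302 \left(- \frac{67}{-19} - \frac{11}{n}\right) = - 35302 \left(- \frac{67}{-19} - \frac{11}{73}\right) = - 35302 \left(\left(-67\right) \left(- \frac{1}{19}\right) - \frac{11}{73}\right) = - 35302 \left(\frac{67}{19} - \frac{11}{73}\right) = \left(-35302\right) \frac{4682}{1387} = - \frac{8699156}{73}$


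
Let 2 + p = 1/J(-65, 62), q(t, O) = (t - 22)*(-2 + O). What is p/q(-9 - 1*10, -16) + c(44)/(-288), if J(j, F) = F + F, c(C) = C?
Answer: -3557/22878 ≈ -0.15548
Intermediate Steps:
J(j, F) = 2*F
q(t, O) = (-22 + t)*(-2 + O)
p = -247/124 (p = -2 + 1/(2*62) = -2 + 1/124 = -247/124 ≈ -1.9919)
p/q(-9 - 1*10, -16) + c(44)/(-288) = -247/(124*(44 - 22*(-16) - 2*(-9 - 1*10) - 16*(-9 - 1*10))) + 44/(-288) = -247/(124*(44 + 352 - 2*(-9 - 10) - 16*(-9 - 10))) + 44*(-1/288) = -247/(124*(44 + 352 - 2*(-19) - 16*(-19))) - 11/72 = -247/(124*(44 + 352 + 38 + 304)) - 11/72 = -247/124/738 - 11/72 = -247/124*1/738 - 11/72 = -247/91512 - 11/72 = -3557/22878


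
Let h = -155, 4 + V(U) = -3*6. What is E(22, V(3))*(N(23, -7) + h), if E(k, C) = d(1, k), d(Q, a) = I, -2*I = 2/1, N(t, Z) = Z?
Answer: 162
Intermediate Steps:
V(U) = -22 (V(U) = -4 - 3*6 = -4 - 18 = -22)
I = -1 (I = -1/1 = -1 ≈ -1.0000)
d(Q, a) = -1
E(k, C) = -1
E(22, V(3))*(N(23, -7) + h) = -(-7 - 155) = -1*(-162) = 162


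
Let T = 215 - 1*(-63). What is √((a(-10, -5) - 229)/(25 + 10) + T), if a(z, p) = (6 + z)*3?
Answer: √332115/35 ≈ 16.466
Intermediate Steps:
T = 278 (T = 215 + 63 = 278)
a(z, p) = 18 + 3*z
√((a(-10, -5) - 229)/(25 + 10) + T) = √(((18 + 3*(-10)) - 229)/(25 + 10) + 278) = √(((18 - 30) - 229)/35 + 278) = √((-12 - 229)*(1/35) + 278) = √(-241*1/35 + 278) = √(-241/35 + 278) = √(9489/35) = √332115/35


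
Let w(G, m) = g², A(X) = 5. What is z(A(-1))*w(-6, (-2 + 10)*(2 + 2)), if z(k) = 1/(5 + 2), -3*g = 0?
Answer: 0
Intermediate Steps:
g = 0 (g = -⅓*0 = 0)
z(k) = ⅐ (z(k) = 1/7 = ⅐)
w(G, m) = 0 (w(G, m) = 0² = 0)
z(A(-1))*w(-6, (-2 + 10)*(2 + 2)) = (⅐)*0 = 0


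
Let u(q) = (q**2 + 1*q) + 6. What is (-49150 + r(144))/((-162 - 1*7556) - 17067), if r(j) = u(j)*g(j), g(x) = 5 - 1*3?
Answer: 7378/24785 ≈ 0.29768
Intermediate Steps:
u(q) = 6 + q + q**2 (u(q) = (q**2 + q) + 6 = (q + q**2) + 6 = 6 + q + q**2)
g(x) = 2 (g(x) = 5 - 3 = 2)
r(j) = 12 + 2*j + 2*j**2 (r(j) = (6 + j + j**2)*2 = 12 + 2*j + 2*j**2)
(-49150 + r(144))/((-162 - 1*7556) - 17067) = (-49150 + (12 + 2*144 + 2*144**2))/((-162 - 1*7556) - 17067) = (-49150 + (12 + 288 + 2*20736))/((-162 - 7556) - 17067) = (-49150 + (12 + 288 + 41472))/(-7718 - 17067) = (-49150 + 41772)/(-24785) = -7378*(-1/24785) = 7378/24785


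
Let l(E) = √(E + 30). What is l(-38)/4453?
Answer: 2*I*√2/4453 ≈ 0.00063517*I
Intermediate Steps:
l(E) = √(30 + E)
l(-38)/4453 = √(30 - 38)/4453 = √(-8)*(1/4453) = (2*I*√2)*(1/4453) = 2*I*√2/4453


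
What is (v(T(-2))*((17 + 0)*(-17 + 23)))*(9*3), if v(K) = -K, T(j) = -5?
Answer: 13770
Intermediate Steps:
(v(T(-2))*((17 + 0)*(-17 + 23)))*(9*3) = ((-1*(-5))*((17 + 0)*(-17 + 23)))*(9*3) = (5*(17*6))*27 = (5*102)*27 = 510*27 = 13770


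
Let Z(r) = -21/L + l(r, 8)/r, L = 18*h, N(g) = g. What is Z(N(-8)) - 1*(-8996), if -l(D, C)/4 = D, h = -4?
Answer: 215815/24 ≈ 8992.3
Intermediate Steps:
l(D, C) = -4*D
L = -72 (L = 18*(-4) = -72)
Z(r) = -89/24 (Z(r) = -21/(-72) + (-4*r)/r = -21*(-1/72) - 4 = 7/24 - 4 = -89/24)
Z(N(-8)) - 1*(-8996) = -89/24 - 1*(-8996) = -89/24 + 8996 = 215815/24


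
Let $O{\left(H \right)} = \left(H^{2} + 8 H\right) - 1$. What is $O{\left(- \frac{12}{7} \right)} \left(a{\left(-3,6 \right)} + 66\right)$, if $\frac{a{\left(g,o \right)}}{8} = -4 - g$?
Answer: $- \frac{33466}{49} \approx -682.98$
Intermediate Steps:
$O{\left(H \right)} = -1 + H^{2} + 8 H$
$a{\left(g,o \right)} = -32 - 8 g$ ($a{\left(g,o \right)} = 8 \left(-4 - g\right) = -32 - 8 g$)
$O{\left(- \frac{12}{7} \right)} \left(a{\left(-3,6 \right)} + 66\right) = \left(-1 + \left(- \frac{12}{7}\right)^{2} + 8 \left(- \frac{12}{7}\right)\right) \left(\left(-32 - -24\right) + 66\right) = \left(-1 + \left(\left(-12\right) \frac{1}{7}\right)^{2} + 8 \left(\left(-12\right) \frac{1}{7}\right)\right) \left(\left(-32 + 24\right) + 66\right) = \left(-1 + \left(- \frac{12}{7}\right)^{2} + 8 \left(- \frac{12}{7}\right)\right) \left(-8 + 66\right) = \left(-1 + \frac{144}{49} - \frac{96}{7}\right) 58 = \left(- \frac{577}{49}\right) 58 = - \frac{33466}{49}$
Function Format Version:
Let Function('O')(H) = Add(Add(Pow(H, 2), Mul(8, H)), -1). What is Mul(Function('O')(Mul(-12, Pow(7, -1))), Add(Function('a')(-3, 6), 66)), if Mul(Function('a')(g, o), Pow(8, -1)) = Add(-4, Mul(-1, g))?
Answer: Rational(-33466, 49) ≈ -682.98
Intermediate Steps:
Function('O')(H) = Add(-1, Pow(H, 2), Mul(8, H))
Function('a')(g, o) = Add(-32, Mul(-8, g)) (Function('a')(g, o) = Mul(8, Add(-4, Mul(-1, g))) = Add(-32, Mul(-8, g)))
Mul(Function('O')(Mul(-12, Pow(7, -1))), Add(Function('a')(-3, 6), 66)) = Mul(Add(-1, Pow(Mul(-12, Pow(7, -1)), 2), Mul(8, Mul(-12, Pow(7, -1)))), Add(Add(-32, Mul(-8, -3)), 66)) = Mul(Add(-1, Pow(Mul(-12, Rational(1, 7)), 2), Mul(8, Mul(-12, Rational(1, 7)))), Add(Add(-32, 24), 66)) = Mul(Add(-1, Pow(Rational(-12, 7), 2), Mul(8, Rational(-12, 7))), Add(-8, 66)) = Mul(Add(-1, Rational(144, 49), Rational(-96, 7)), 58) = Mul(Rational(-577, 49), 58) = Rational(-33466, 49)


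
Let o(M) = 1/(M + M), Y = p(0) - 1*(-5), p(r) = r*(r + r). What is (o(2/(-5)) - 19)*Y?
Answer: -405/4 ≈ -101.25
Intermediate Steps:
p(r) = 2*r² (p(r) = r*(2*r) = 2*r²)
Y = 5 (Y = 2*0² - 1*(-5) = 2*0 + 5 = 0 + 5 = 5)
o(M) = 1/(2*M)
(o(2/(-5)) - 19)*Y = (1/(2*((2/(-5)))) - 19)*5 = (1/(2*((2*(-⅕)))) - 19)*5 = (1/(2*(-⅖)) - 19)*5 = ((½)*(-5/2) - 19)*5 = (-5/4 - 19)*5 = -81/4*5 = -405/4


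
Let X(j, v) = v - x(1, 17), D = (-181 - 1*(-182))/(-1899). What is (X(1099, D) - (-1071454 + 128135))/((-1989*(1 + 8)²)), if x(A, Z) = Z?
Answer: -1791330497/305945991 ≈ -5.8551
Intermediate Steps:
D = -1/1899 (D = (-181 + 182)*(-1/1899) = 1*(-1/1899) = -1/1899 ≈ -0.00052659)
X(j, v) = -17 + v (X(j, v) = v - 1*17 = v - 17 = -17 + v)
(X(1099, D) - (-1071454 + 128135))/((-1989*(1 + 8)²)) = ((-17 - 1/1899) - (-1071454 + 128135))/((-1989*(1 + 8)²)) = (-32284/1899 - 1*(-943319))/((-1989*9²)) = (-32284/1899 + 943319)/((-1989*81)) = (1791330497/1899)/(-161109) = (1791330497/1899)*(-1/161109) = -1791330497/305945991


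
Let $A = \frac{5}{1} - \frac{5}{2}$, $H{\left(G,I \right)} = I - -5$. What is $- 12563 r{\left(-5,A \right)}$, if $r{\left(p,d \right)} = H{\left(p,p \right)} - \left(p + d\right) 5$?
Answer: $- \frac{314075}{2} \approx -1.5704 \cdot 10^{5}$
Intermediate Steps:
$H{\left(G,I \right)} = 5 + I$ ($H{\left(G,I \right)} = I + 5 = 5 + I$)
$A = \frac{5}{2}$ ($A = 5 \cdot 1 - \frac{5}{2} = 5 - \frac{5}{2} = \frac{5}{2} \approx 2.5$)
$r{\left(p,d \right)} = 5 - 5 d - 4 p$ ($r{\left(p,d \right)} = \left(5 + p\right) - \left(p + d\right) 5 = \left(5 + p\right) - \left(d + p\right) 5 = \left(5 + p\right) - \left(5 d + 5 p\right) = 5 - 5 d - 4 p$)
$- 12563 r{\left(-5,A \right)} = - 12563 \left(5 - \frac{25}{2} - -20\right) = - 12563 \left(5 - \frac{25}{2} + 20\right) = \left(-12563\right) \frac{25}{2} = - \frac{314075}{2}$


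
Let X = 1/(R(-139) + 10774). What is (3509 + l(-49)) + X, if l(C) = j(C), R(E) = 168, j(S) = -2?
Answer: 38373595/10942 ≈ 3507.0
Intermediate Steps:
l(C) = -2
X = 1/10942 (X = 1/(168 + 10774) = 1/10942 ≈ 9.1391e-5)
(3509 + l(-49)) + X = (3509 - 2) + 1/10942 = 3507 + 1/10942 = 38373595/10942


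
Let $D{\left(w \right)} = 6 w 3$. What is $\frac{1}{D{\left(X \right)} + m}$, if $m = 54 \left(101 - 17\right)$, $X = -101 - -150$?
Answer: $\frac{1}{5418} \approx 0.00018457$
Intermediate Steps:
$X = 49$ ($X = -101 + 150 = 49$)
$D{\left(w \right)} = 18 w$
$m = 4536$ ($m = 54 \cdot 84 = 4536$)
$\frac{1}{D{\left(X \right)} + m} = \frac{1}{18 \cdot 49 + 4536} = \frac{1}{882 + 4536} = \frac{1}{5418}$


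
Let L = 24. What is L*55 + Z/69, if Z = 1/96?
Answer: 8743681/6624 ≈ 1320.0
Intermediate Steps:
Z = 1/96 ≈ 0.010417
L*55 + Z/69 = 24*55 + (1/96)/69 = 1320 + (1/96)*(1/69) = 1320 + 1/6624 = 8743681/6624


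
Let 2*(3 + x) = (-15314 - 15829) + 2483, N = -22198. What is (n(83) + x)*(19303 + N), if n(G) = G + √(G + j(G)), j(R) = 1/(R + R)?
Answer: 41253750 - 8685*√254146/166 ≈ 4.1227e+7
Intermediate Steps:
j(R) = 1/(2*R)
x = -14333 (x = -3 + ((-15314 - 15829) + 2483)/2 = -3 + (-31143 + 2483)/2 = -3 + (½)*(-28660) = -3 - 14330 = -14333)
n(G) = G + √(G + 1/(2*G))
(n(83) + x)*(19303 + N) = ((83 + √(2/83 + 4*83)/2) - 14333)*(19303 - 22198) = ((83 + √(2*(1/83) + 332)/2) - 14333)*(-2895) = ((83 + √(2/83 + 332)/2) - 14333)*(-2895) = ((83 + √(27558/83)/2) - 14333)*(-2895) = ((83 + (3*√254146/83)/2) - 14333)*(-2895) = ((83 + 3*√254146/166) - 14333)*(-2895) = (-14250 + 3*√254146/166)*(-2895) = 41253750 - 8685*√254146/166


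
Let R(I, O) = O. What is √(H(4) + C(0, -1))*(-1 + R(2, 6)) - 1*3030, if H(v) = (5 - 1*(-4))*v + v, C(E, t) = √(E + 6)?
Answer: -3030 + 5*√(40 + √6) ≈ -2997.4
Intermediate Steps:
C(E, t) = √(6 + E)
H(v) = 10*v (H(v) = (5 + 4)*v + v = 9*v + v = 10*v)
√(H(4) + C(0, -1))*(-1 + R(2, 6)) - 1*3030 = √(10*4 + √(6 + 0))*(-1 + 6) - 1*3030 = √(40 + √6)*5 - 3030 = 5*√(40 + √6) - 3030 = -3030 + 5*√(40 + √6)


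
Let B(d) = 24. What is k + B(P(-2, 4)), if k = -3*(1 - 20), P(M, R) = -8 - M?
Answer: 81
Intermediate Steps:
k = 57 (k = -3*(-19) = 57)
k + B(P(-2, 4)) = 57 + 24 = 81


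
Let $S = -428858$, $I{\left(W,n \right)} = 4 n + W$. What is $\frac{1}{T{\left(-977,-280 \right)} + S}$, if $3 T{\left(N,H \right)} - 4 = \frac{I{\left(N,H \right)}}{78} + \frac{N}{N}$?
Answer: $- \frac{78}{33451493} \approx -2.3317 \cdot 10^{-6}$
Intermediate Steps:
$I{\left(W,n \right)} = W + 4 n$
$T{\left(N,H \right)} = \frac{5}{3} + \frac{N}{234} + \frac{2 H}{117}$ ($T{\left(N,H \right)} = \frac{4}{3} + \frac{\frac{N + 4 H}{78} + \frac{N}{N}}{3} = \frac{4}{3} + \frac{\left(N + 4 H\right) \frac{1}{78} + 1}{3} = \frac{4}{3} + \frac{\left(\frac{N}{78} + \frac{2 H}{39}\right) + 1}{3} = \frac{4}{3} + \frac{1 + \frac{N}{78} + \frac{2 H}{39}}{3} = \frac{4}{3} + \left(\frac{1}{3} + \frac{N}{234} + \frac{2 H}{117}\right) = \frac{5}{3} + \frac{N}{234} + \frac{2 H}{117}$)
$\frac{1}{T{\left(-977,-280 \right)} + S} = \frac{1}{\left(\frac{5}{3} + \frac{1}{234} \left(-977\right) + \frac{2}{117} \left(-280\right)\right) - 428858} = \frac{1}{\left(\frac{5}{3} - \frac{977}{234} - \frac{560}{117}\right) - 428858} = \frac{1}{- \frac{569}{78} - 428858} = \frac{1}{- \frac{33451493}{78}} = - \frac{78}{33451493}$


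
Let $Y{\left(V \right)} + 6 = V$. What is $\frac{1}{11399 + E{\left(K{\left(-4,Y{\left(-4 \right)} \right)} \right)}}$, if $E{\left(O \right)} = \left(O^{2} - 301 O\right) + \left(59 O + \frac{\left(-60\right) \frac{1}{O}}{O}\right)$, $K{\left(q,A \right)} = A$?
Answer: $\frac{5}{69592} \approx 7.1847 \cdot 10^{-5}$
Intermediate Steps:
$Y{\left(V \right)} = -6 + V$
$E{\left(O \right)} = O^{2} - 242 O - \frac{60}{O^{2}}$ ($E{\left(O \right)} = \left(O^{2} - 301 O\right) + \left(59 O - \frac{60}{O^{2}}\right) = \left(O^{2} - 301 O\right) + \left(- \frac{60}{O^{2}} + 59 O\right) = O^{2} - 242 O - \frac{60}{O^{2}}$)
$\frac{1}{11399 + E{\left(K{\left(-4,Y{\left(-4 \right)} \right)} \right)}} = \frac{1}{11399 + \frac{-60 + \left(-6 - 4\right)^{3} \left(-242 - 10\right)}{\left(-6 - 4\right)^{2}}} = \frac{1}{11399 + \frac{-60 + \left(-10\right)^{3} \left(-242 - 10\right)}{100}} = \frac{1}{11399 + \frac{-60 - -252000}{100}} = \frac{1}{11399 + \frac{-60 + 252000}{100}} = \frac{1}{11399 + \frac{1}{100} \cdot 251940} = \frac{1}{11399 + \frac{12597}{5}} = \frac{1}{\frac{69592}{5}} = \frac{5}{69592}$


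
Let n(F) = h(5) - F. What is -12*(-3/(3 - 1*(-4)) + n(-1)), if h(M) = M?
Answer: -468/7 ≈ -66.857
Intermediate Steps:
n(F) = 5 - F
-12*(-3/(3 - 1*(-4)) + n(-1)) = -12*(-3/(3 - 1*(-4)) + (5 - 1*(-1))) = -12*(-3/(3 + 4) + (5 + 1)) = -12*(-3/7 + 6) = -12*39/7 = -6*78/7 = -468/7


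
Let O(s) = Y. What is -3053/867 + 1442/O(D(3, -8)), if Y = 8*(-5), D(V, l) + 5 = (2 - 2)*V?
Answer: -686167/17340 ≈ -39.571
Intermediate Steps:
D(V, l) = -5 (D(V, l) = -5 + (2 - 2)*V = -5 + 0*V = -5 + 0 = -5)
Y = -40
O(s) = -40
-3053/867 + 1442/O(D(3, -8)) = -3053/867 + 1442/(-40) = -3053*1/867 + 1442*(-1/40) = -3053/867 - 721/20 = -686167/17340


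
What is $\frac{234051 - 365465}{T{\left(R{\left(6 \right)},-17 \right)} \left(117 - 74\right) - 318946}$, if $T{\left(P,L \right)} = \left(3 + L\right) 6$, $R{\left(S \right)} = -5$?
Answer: $\frac{65707}{161279} \approx 0.40741$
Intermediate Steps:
$T{\left(P,L \right)} = 18 + 6 L$
$\frac{234051 - 365465}{T{\left(R{\left(6 \right)},-17 \right)} \left(117 - 74\right) - 318946} = \frac{234051 - 365465}{\left(18 + 6 \left(-17\right)\right) \left(117 - 74\right) - 318946} = - \frac{131414}{\left(18 - 102\right) 43 - 318946} = - \frac{131414}{\left(-84\right) 43 - 318946} = - \frac{131414}{-3612 - 318946} = - \frac{131414}{-322558} = \left(-131414\right) \left(- \frac{1}{322558}\right) = \frac{65707}{161279}$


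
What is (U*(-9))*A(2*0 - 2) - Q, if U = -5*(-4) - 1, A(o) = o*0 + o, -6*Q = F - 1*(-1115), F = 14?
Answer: 3181/6 ≈ 530.17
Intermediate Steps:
Q = -1129/6 (Q = -(14 - 1*(-1115))/6 = -(14 + 1115)/6 = -⅙*1129 = -1129/6 ≈ -188.17)
A(o) = o (A(o) = 0 + o = o)
U = 19 (U = 20 - 1 = 19)
(U*(-9))*A(2*0 - 2) - Q = (19*(-9))*(2*0 - 2) - 1*(-1129/6) = -171*(0 - 2) + 1129/6 = -171*(-2) + 1129/6 = 342 + 1129/6 = 3181/6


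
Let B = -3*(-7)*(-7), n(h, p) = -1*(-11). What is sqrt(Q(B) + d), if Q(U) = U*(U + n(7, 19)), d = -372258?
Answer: I*sqrt(352266) ≈ 593.52*I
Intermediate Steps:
n(h, p) = 11
B = -147 (B = 21*(-7) = -147)
Q(U) = U*(11 + U) (Q(U) = U*(U + 11) = U*(11 + U))
sqrt(Q(B) + d) = sqrt(-147*(11 - 147) - 372258) = sqrt(-147*(-136) - 372258) = sqrt(19992 - 372258) = sqrt(-352266) = I*sqrt(352266)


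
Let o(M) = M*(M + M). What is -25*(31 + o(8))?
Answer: -3975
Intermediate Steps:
o(M) = 2*M² (o(M) = M*(2*M) = 2*M²)
-25*(31 + o(8)) = -25*(31 + 2*8²) = -25*(31 + 2*64) = -25*(31 + 128) = -25*159 = -3975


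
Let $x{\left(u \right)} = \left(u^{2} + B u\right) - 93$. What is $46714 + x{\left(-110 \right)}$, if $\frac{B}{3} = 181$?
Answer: $-1009$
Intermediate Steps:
$B = 543$ ($B = 3 \cdot 181 = 543$)
$x{\left(u \right)} = -93 + u^{2} + 543 u$ ($x{\left(u \right)} = \left(u^{2} + 543 u\right) - 93 = -93 + u^{2} + 543 u$)
$46714 + x{\left(-110 \right)} = 46714 + \left(-93 + \left(-110\right)^{2} + 543 \left(-110\right)\right) = 46714 - 47723 = -1009$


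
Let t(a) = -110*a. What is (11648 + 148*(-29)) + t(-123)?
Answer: 20886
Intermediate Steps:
(11648 + 148*(-29)) + t(-123) = (11648 + 148*(-29)) - 110*(-123) = (11648 - 4292) + 13530 = 7356 + 13530 = 20886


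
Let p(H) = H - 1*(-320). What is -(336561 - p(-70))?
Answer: -336311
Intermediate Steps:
p(H) = 320 + H (p(H) = H + 320 = 320 + H)
-(336561 - p(-70)) = -(336561 - (320 - 70)) = -(336561 - 1*250) = -(336561 - 250) = -1*336311 = -336311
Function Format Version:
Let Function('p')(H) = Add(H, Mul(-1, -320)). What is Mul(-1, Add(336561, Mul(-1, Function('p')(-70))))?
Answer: -336311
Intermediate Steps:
Function('p')(H) = Add(320, H) (Function('p')(H) = Add(H, 320) = Add(320, H))
Mul(-1, Add(336561, Mul(-1, Function('p')(-70)))) = Mul(-1, Add(336561, Mul(-1, Add(320, -70)))) = Mul(-1, Add(336561, Mul(-1, 250))) = Mul(-1, Add(336561, -250)) = Mul(-1, 336311) = -336311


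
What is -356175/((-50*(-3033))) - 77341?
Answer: -52129417/674 ≈ -77343.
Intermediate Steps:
-356175/((-50*(-3033))) - 77341 = -356175/151650 - 77341 = -356175*1/151650 - 77341 = -1583/674 - 77341 = -52129417/674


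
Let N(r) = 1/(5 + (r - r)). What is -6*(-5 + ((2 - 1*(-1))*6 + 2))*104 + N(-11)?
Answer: -46799/5 ≈ -9359.8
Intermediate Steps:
N(r) = ⅕ (N(r) = 1/(5 + 0) = 1/5 = ⅕)
-6*(-5 + ((2 - 1*(-1))*6 + 2))*104 + N(-11) = -6*(-5 + ((2 - 1*(-1))*6 + 2))*104 + ⅕ = -6*(-5 + ((2 + 1)*6 + 2))*104 + ⅕ = -6*(-5 + (3*6 + 2))*104 + ⅕ = -6*(-5 + (18 + 2))*104 + ⅕ = -6*(-5 + 20)*104 + ⅕ = -6*15*104 + ⅕ = -90*104 + ⅕ = -9360 + ⅕ = -46799/5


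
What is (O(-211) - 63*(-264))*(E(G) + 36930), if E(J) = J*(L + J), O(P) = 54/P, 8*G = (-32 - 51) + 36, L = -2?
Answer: 4152343520169/6752 ≈ 6.1498e+8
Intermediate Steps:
G = -47/8 (G = ((-32 - 51) + 36)/8 = (-83 + 36)/8 = (⅛)*(-47) = -47/8 ≈ -5.8750)
E(J) = J*(-2 + J)
(O(-211) - 63*(-264))*(E(G) + 36930) = (54/(-211) - 63*(-264))*(-47*(-2 - 47/8)/8 + 36930) = (54*(-1/211) + 16632)*(-47/8*(-63/8) + 36930) = (-54/211 + 16632)*(2961/64 + 36930) = (3509298/211)*(2366481/64) = 4152343520169/6752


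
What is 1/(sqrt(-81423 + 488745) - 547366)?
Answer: -273683/149804565317 - 3*sqrt(45258)/299609130634 ≈ -1.8291e-6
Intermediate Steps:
1/(sqrt(-81423 + 488745) - 547366) = 1/(sqrt(407322) - 547366) = 1/(3*sqrt(45258) - 547366) = 1/(-547366 + 3*sqrt(45258))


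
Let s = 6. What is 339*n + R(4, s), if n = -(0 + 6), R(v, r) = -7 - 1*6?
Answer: -2047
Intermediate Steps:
R(v, r) = -13 (R(v, r) = -7 - 6 = -13)
n = -6 (n = -1*6 = -6)
339*n + R(4, s) = 339*(-6) - 13 = -2034 - 13 = -2047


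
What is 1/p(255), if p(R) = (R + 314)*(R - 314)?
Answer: -1/33571 ≈ -2.9788e-5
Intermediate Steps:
p(R) = (-314 + R)*(314 + R) (p(R) = (314 + R)*(-314 + R) = (-314 + R)*(314 + R))
1/p(255) = 1/(-98596 + 255²) = 1/(-98596 + 65025) = 1/(-33571) = -1/33571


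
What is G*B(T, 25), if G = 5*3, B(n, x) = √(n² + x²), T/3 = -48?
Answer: 15*√21361 ≈ 2192.3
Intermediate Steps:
T = -144 (T = 3*(-48) = -144)
G = 15
G*B(T, 25) = 15*√((-144)² + 25²) = 15*√(20736 + 625) = 15*√21361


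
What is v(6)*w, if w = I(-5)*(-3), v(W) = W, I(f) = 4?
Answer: -72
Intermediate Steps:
w = -12 (w = 4*(-3) = -12)
v(6)*w = 6*(-12) = -72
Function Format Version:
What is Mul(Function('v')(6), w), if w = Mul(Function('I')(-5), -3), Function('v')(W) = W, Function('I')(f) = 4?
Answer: -72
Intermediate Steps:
w = -12 (w = Mul(4, -3) = -12)
Mul(Function('v')(6), w) = Mul(6, -12) = -72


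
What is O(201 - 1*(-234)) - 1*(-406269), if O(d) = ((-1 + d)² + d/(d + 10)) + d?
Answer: 52960427/89 ≈ 5.9506e+5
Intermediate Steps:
O(d) = d + (-1 + d)² + d/(10 + d) (O(d) = ((-1 + d)² + d/(10 + d)) + d = d + (-1 + d)² + d/(10 + d))
O(201 - 1*(-234)) - 1*(-406269) = (10 + (201 - 1*(-234))³ - 8*(201 - 1*(-234)) + 9*(201 - 1*(-234))²)/(10 + (201 - 1*(-234))) - 1*(-406269) = (10 + (201 + 234)³ - 8*(201 + 234) + 9*(201 + 234)²)/(10 + (201 + 234)) + 406269 = (10 + 435³ - 8*435 + 9*435²)/(10 + 435) + 406269 = (10 + 82312875 - 3480 + 9*189225)/445 + 406269 = (10 + 82312875 - 3480 + 1703025)/445 + 406269 = (1/445)*84012430 + 406269 = 16802486/89 + 406269 = 52960427/89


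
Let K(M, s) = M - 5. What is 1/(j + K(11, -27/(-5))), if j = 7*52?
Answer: 1/370 ≈ 0.0027027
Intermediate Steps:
K(M, s) = -5 + M
j = 364
1/(j + K(11, -27/(-5))) = 1/(364 + (-5 + 11)) = 1/(364 + 6) = 1/370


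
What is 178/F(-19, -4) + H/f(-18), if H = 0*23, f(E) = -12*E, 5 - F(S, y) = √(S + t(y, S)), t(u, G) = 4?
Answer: 89/4 + 89*I*√15/20 ≈ 22.25 + 17.235*I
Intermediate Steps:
F(S, y) = 5 - √(4 + S) (F(S, y) = 5 - √(S + 4) = 5 - √(4 + S))
f(E) = -12*E
H = 0
178/F(-19, -4) + H/f(-18) = 178/(5 - √(4 - 19)) + 0/((-12*(-18))) = 178/(5 - √(-15)) + 0/216 = 178/(5 - I*√15) + 0*(1/216) = 178/(5 - I*√15) + 0 = 178/(5 - I*√15)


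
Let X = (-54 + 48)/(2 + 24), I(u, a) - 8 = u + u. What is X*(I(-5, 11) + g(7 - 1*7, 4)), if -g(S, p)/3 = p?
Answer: 42/13 ≈ 3.2308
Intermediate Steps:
g(S, p) = -3*p
I(u, a) = 8 + 2*u (I(u, a) = 8 + (u + u) = 8 + 2*u)
X = -3/13 (X = -6/26 = -6*1/26 = -3/13 ≈ -0.23077)
X*(I(-5, 11) + g(7 - 1*7, 4)) = -3*((8 + 2*(-5)) - 3*4)/13 = -3*((8 - 10) - 12)/13 = -3*(-2 - 12)/13 = -3/13*(-14) = 42/13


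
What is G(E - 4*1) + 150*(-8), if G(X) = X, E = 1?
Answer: -1203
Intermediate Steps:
G(E - 4*1) + 150*(-8) = (1 - 4*1) + 150*(-8) = (1 - 4) - 1200 = -3 - 1200 = -1203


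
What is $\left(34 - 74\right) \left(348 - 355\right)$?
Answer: $280$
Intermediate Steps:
$\left(34 - 74\right) \left(348 - 355\right) = \left(-40\right) \left(-7\right) = 280$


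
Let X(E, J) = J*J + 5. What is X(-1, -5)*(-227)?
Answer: -6810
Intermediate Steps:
X(E, J) = 5 + J² (X(E, J) = J² + 5 = 5 + J²)
X(-1, -5)*(-227) = (5 + (-5)²)*(-227) = (5 + 25)*(-227) = 30*(-227) = -6810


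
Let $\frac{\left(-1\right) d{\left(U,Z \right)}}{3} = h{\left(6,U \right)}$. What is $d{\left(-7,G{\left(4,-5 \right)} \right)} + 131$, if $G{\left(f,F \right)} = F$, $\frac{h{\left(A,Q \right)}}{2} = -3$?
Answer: $149$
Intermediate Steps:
$h{\left(A,Q \right)} = -6$ ($h{\left(A,Q \right)} = 2 \left(-3\right) = -6$)
$d{\left(U,Z \right)} = 18$ ($d{\left(U,Z \right)} = \left(-3\right) \left(-6\right) = 18$)
$d{\left(-7,G{\left(4,-5 \right)} \right)} + 131 = 18 + 131 = 149$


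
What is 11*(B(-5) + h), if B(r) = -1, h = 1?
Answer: 0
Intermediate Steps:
11*(B(-5) + h) = 11*(-1 + 1) = 11*0 = 0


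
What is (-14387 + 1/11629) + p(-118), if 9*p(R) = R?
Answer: -1507130020/104661 ≈ -14400.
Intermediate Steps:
p(R) = R/9
(-14387 + 1/11629) + p(-118) = (-14387 + 1/11629) + (⅑)*(-118) = (-14387 + 1/11629) - 118/9 = -167306422/11629 - 118/9 = -1507130020/104661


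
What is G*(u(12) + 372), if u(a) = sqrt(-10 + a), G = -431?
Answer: -160332 - 431*sqrt(2) ≈ -1.6094e+5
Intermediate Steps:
G*(u(12) + 372) = -431*(sqrt(-10 + 12) + 372) = -431*(sqrt(2) + 372) = -431*(372 + sqrt(2)) = -160332 - 431*sqrt(2)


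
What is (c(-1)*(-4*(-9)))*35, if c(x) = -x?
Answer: 1260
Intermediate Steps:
(c(-1)*(-4*(-9)))*35 = ((-1*(-1))*(-4*(-9)))*35 = (1*36)*35 = 36*35 = 1260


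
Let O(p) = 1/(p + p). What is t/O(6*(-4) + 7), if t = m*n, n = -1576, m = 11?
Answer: 589424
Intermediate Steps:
t = -17336 (t = 11*(-1576) = -17336)
O(p) = 1/(2*p)
t/O(6*(-4) + 7) = -17336/(1/(2*(6*(-4) + 7))) = -17336/(1/(2*(-24 + 7))) = -17336/((½)/(-17)) = -17336/((½)*(-1/17)) = -17336/(-1/34) = -17336*(-34) = 589424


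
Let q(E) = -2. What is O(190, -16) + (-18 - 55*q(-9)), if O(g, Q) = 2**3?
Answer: 100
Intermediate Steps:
O(g, Q) = 8
O(190, -16) + (-18 - 55*q(-9)) = 8 + (-18 - 55*(-2)) = 8 + (-18 + 110) = 8 + 92 = 100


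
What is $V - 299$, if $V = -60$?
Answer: $-359$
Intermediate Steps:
$V - 299 = -60 - 299 = -359$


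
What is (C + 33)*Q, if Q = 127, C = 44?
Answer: 9779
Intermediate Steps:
(C + 33)*Q = (44 + 33)*127 = 77*127 = 9779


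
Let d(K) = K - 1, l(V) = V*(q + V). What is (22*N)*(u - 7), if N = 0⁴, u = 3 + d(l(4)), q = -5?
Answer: 0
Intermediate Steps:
l(V) = V*(-5 + V)
d(K) = -1 + K
u = -2 (u = 3 + (-1 + 4*(-5 + 4)) = 3 + (-1 + 4*(-1)) = 3 + (-1 - 4) = 3 - 5 = -2)
N = 0
(22*N)*(u - 7) = (22*0)*(-2 - 7) = 0*(-9) = 0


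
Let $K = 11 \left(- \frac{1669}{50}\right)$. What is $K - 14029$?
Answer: $- \frac{719809}{50} \approx -14396.0$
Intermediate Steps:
$K = - \frac{18359}{50}$ ($K = 11 \left(\left(-1669\right) \frac{1}{50}\right) = 11 \left(- \frac{1669}{50}\right) = - \frac{18359}{50} \approx -367.18$)
$K - 14029 = - \frac{18359}{50} - 14029 = - \frac{719809}{50}$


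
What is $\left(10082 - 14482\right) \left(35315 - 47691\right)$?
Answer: $54454400$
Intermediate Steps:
$\left(10082 - 14482\right) \left(35315 - 47691\right) = \left(-4400\right) \left(-12376\right) = 54454400$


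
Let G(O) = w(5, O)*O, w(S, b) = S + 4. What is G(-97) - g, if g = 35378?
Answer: -36251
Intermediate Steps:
w(S, b) = 4 + S
G(O) = 9*O (G(O) = (4 + 5)*O = 9*O)
G(-97) - g = 9*(-97) - 1*35378 = -873 - 35378 = -36251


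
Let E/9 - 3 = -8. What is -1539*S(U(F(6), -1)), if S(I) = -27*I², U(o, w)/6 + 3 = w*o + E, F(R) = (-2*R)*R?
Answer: 861643008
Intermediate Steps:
E = -45 (E = 27 + 9*(-8) = 27 - 72 = -45)
F(R) = -2*R²
U(o, w) = -288 + 6*o*w (U(o, w) = -18 + 6*(w*o - 45) = -18 + 6*(o*w - 45) = -18 + 6*(-45 + o*w) = -18 + (-270 + 6*o*w) = -288 + 6*o*w)
-1539*S(U(F(6), -1)) = -(-41553)*(-288 + 6*(-2*6²)*(-1))² = -(-41553)*(-288 + 6*(-2*36)*(-1))² = -(-41553)*(-288 + 6*(-72)*(-1))² = -(-41553)*(-288 + 432)² = -(-41553)*144² = -(-41553)*20736 = -1539*(-559872) = 861643008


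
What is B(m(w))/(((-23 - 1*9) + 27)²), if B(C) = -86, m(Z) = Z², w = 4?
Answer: -86/25 ≈ -3.4400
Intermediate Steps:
B(m(w))/(((-23 - 1*9) + 27)²) = -86/((-23 - 1*9) + 27)² = -86/((-23 - 9) + 27)² = -86/(-32 + 27)² = -86/((-5)²) = -86/25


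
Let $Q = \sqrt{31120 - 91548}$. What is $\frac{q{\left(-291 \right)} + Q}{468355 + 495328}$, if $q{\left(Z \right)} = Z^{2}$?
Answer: $\frac{84681}{963683} + \frac{2 i \sqrt{15107}}{963683} \approx 0.087872 + 0.00025509 i$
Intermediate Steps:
$Q = 2 i \sqrt{15107}$ ($Q = \sqrt{-60428} = 2 i \sqrt{15107} \approx 245.82 i$)
$\frac{q{\left(-291 \right)} + Q}{468355 + 495328} = \frac{\left(-291\right)^{2} + 2 i \sqrt{15107}}{468355 + 495328} = \frac{84681 + 2 i \sqrt{15107}}{963683} = \left(84681 + 2 i \sqrt{15107}\right) \frac{1}{963683} = \frac{84681}{963683} + \frac{2 i \sqrt{15107}}{963683}$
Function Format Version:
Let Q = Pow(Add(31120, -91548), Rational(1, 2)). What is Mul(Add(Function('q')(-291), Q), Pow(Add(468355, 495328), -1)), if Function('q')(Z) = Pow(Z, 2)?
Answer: Add(Rational(84681, 963683), Mul(Rational(2, 963683), I, Pow(15107, Rational(1, 2)))) ≈ Add(0.087872, Mul(0.00025509, I))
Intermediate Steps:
Q = Mul(2, I, Pow(15107, Rational(1, 2))) (Q = Pow(-60428, Rational(1, 2)) = Mul(2, I, Pow(15107, Rational(1, 2))) ≈ Mul(245.82, I))
Mul(Add(Function('q')(-291), Q), Pow(Add(468355, 495328), -1)) = Mul(Add(Pow(-291, 2), Mul(2, I, Pow(15107, Rational(1, 2)))), Pow(Add(468355, 495328), -1)) = Mul(Add(84681, Mul(2, I, Pow(15107, Rational(1, 2)))), Pow(963683, -1)) = Mul(Add(84681, Mul(2, I, Pow(15107, Rational(1, 2)))), Rational(1, 963683)) = Add(Rational(84681, 963683), Mul(Rational(2, 963683), I, Pow(15107, Rational(1, 2))))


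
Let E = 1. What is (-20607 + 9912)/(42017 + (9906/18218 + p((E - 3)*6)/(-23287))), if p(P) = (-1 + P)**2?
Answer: -2268637121685/8912813748901 ≈ -0.25454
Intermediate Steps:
(-20607 + 9912)/(42017 + (9906/18218 + p((E - 3)*6)/(-23287))) = (-20607 + 9912)/(42017 + (9906/18218 + (-1 + (1 - 3)*6)**2/(-23287))) = -10695/(42017 + (9906*(1/18218) + (-1 - 2*6)**2*(-1/23287))) = -10695/(42017 + (4953/9109 + (-1 - 12)**2*(-1/23287))) = -10695/(42017 + (4953/9109 + (-13)**2*(-1/23287))) = -10695/(42017 + (4953/9109 + 169*(-1/23287))) = -10695/(42017 + (4953/9109 - 169/23287)) = -10695/(42017 + 113801090/212121283) = -10695/8912813748901/212121283 = -10695*212121283/8912813748901 = -2268637121685/8912813748901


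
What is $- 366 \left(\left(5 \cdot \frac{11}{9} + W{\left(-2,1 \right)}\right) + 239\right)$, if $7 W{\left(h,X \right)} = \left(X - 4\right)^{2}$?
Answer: $- \frac{1893806}{21} \approx -90181.0$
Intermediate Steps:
$W{\left(h,X \right)} = \frac{\left(-4 + X\right)^{2}}{7}$ ($W{\left(h,X \right)} = \frac{\left(X - 4\right)^{2}}{7} = \frac{\left(-4 + X\right)^{2}}{7}$)
$- 366 \left(\left(5 \cdot \frac{11}{9} + W{\left(-2,1 \right)}\right) + 239\right) = - 366 \left(\left(5 \cdot \frac{11}{9} + \frac{\left(-4 + 1\right)^{2}}{7}\right) + 239\right) = - 366 \left(\left(5 \cdot 11 \cdot \frac{1}{9} + \frac{\left(-3\right)^{2}}{7}\right) + 239\right) = - 366 \left(\left(5 \cdot \frac{11}{9} + \frac{1}{7} \cdot 9\right) + 239\right) = - 366 \left(\left(\frac{55}{9} + \frac{9}{7}\right) + 239\right) = - 366 \left(\frac{466}{63} + 239\right) = \left(-366\right) \frac{15523}{63} = - \frac{1893806}{21}$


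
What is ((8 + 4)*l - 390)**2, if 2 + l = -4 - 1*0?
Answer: 213444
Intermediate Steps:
l = -6 (l = -2 + (-4 - 1*0) = -2 + (-4 + 0) = -2 - 4 = -6)
((8 + 4)*l - 390)**2 = ((8 + 4)*(-6) - 390)**2 = (12*(-6) - 390)**2 = (-72 - 390)**2 = (-462)**2 = 213444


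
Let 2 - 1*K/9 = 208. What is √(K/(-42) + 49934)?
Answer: √2448929/7 ≈ 223.56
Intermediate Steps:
K = -1854 (K = 18 - 9*208 = 18 - 1872 = -1854)
√(K/(-42) + 49934) = √(-1854/(-42) + 49934) = √(-1/42*(-1854) + 49934) = √(309/7 + 49934) = √(349847/7) = √2448929/7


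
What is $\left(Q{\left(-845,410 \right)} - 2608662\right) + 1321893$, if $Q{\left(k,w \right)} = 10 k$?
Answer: $-1295219$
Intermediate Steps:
$\left(Q{\left(-845,410 \right)} - 2608662\right) + 1321893 = \left(10 \left(-845\right) - 2608662\right) + 1321893 = \left(-8450 - 2608662\right) + 1321893 = -2617112 + 1321893 = -1295219$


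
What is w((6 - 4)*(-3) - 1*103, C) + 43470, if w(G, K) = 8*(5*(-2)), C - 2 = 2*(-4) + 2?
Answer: 43390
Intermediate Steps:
C = -4 (C = 2 + (2*(-4) + 2) = 2 + (-8 + 2) = 2 - 6 = -4)
w(G, K) = -80 (w(G, K) = 8*(-10) = -80)
w((6 - 4)*(-3) - 1*103, C) + 43470 = -80 + 43470 = 43390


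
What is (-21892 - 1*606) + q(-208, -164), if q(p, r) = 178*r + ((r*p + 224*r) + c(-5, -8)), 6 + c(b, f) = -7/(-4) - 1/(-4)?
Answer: -54318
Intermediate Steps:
c(b, f) = -4 (c(b, f) = -6 + (-7/(-4) - 1/(-4)) = -6 + (-7*(-1/4) - 1*(-1/4)) = -6 + (7/4 + 1/4) = -6 + 2 = -4)
q(p, r) = -4 + 402*r + p*r (q(p, r) = 178*r + ((r*p + 224*r) - 4) = 178*r + ((p*r + 224*r) - 4) = 178*r + ((224*r + p*r) - 4) = 178*r + (-4 + 224*r + p*r) = -4 + 402*r + p*r)
(-21892 - 1*606) + q(-208, -164) = (-21892 - 1*606) + (-4 + 402*(-164) - 208*(-164)) = (-21892 - 606) + (-4 - 65928 + 34112) = -22498 - 31820 = -54318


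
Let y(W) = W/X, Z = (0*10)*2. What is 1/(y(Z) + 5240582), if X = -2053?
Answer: 1/5240582 ≈ 1.9082e-7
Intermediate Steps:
Z = 0 (Z = 0*2 = 0)
y(W) = -W/2053 (y(W) = W/(-2053) = W*(-1/2053) = -W/2053)
1/(y(Z) + 5240582) = 1/(-1/2053*0 + 5240582) = 1/(0 + 5240582) = 1/5240582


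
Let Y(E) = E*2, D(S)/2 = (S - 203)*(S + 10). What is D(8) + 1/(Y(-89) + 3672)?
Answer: -24527879/3494 ≈ -7020.0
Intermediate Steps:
D(S) = 2*(-203 + S)*(10 + S) (D(S) = 2*((S - 203)*(S + 10)) = 2*((-203 + S)*(10 + S)) = 2*(-203 + S)*(10 + S))
Y(E) = 2*E
D(8) + 1/(Y(-89) + 3672) = (-4060 - 386*8 + 2*8²) + 1/(2*(-89) + 3672) = (-4060 - 3088 + 2*64) + 1/(-178 + 3672) = (-4060 - 3088 + 128) + 1/3494 = -7020 + 1/3494 = -24527879/3494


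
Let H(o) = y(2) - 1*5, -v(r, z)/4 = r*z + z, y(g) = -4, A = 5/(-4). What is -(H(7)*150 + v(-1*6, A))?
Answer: 1375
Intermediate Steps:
A = -5/4 (A = 5*(-¼) = -5/4 ≈ -1.2500)
v(r, z) = -4*z - 4*r*z (v(r, z) = -4*(r*z + z) = -4*(z + r*z) = -4*z - 4*r*z)
H(o) = -9 (H(o) = -4 - 1*5 = -4 - 5 = -9)
-(H(7)*150 + v(-1*6, A)) = -(-9*150 - 4*(-5/4)*(1 - 1*6)) = -(-1350 - 4*(-5/4)*(1 - 6)) = -(-1350 - 4*(-5/4)*(-5)) = -(-1350 - 25) = -1*(-1375) = 1375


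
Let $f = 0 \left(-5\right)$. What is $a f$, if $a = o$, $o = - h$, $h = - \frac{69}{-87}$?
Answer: $0$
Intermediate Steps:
$h = \frac{23}{29}$ ($h = \left(-69\right) \left(- \frac{1}{87}\right) = \frac{23}{29} \approx 0.7931$)
$f = 0$
$o = - \frac{23}{29}$ ($o = \left(-1\right) \frac{23}{29} = - \frac{23}{29} \approx -0.7931$)
$a = - \frac{23}{29} \approx -0.7931$
$a f = \left(- \frac{23}{29}\right) 0 = 0$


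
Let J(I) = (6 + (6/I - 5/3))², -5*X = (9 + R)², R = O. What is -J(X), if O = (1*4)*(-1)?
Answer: -2209/225 ≈ -9.8178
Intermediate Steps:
O = -4 (O = 4*(-1) = -4)
R = -4
X = -5 (X = -(9 - 4)²/5 = -⅕*5² = -⅕*25 = -5)
J(I) = (13/3 + 6/I)² (J(I) = (6 + (6/I - 5*⅓))² = (6 + (6/I - 5/3))² = (6 + (-5/3 + 6/I))² = (13/3 + 6/I)²)
-J(X) = -(18 + 13*(-5))²/(9*(-5)²) = -(18 - 65)²/(9*25) = -(-47)²/(9*25) = -2209/(9*25) = -1*2209/225 = -2209/225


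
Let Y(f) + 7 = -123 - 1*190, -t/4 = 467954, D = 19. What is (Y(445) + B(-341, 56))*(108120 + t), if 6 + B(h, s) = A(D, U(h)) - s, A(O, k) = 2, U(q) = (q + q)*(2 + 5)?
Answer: 670204480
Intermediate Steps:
U(q) = 14*q (U(q) = (2*q)*7 = 14*q)
t = -1871816 (t = -4*467954 = -1871816)
B(h, s) = -4 - s (B(h, s) = -6 + (2 - s) = -4 - s)
Y(f) = -320 (Y(f) = -7 + (-123 - 1*190) = -7 + (-123 - 190) = -7 - 313 = -320)
(Y(445) + B(-341, 56))*(108120 + t) = (-320 + (-4 - 1*56))*(108120 - 1871816) = (-320 + (-4 - 56))*(-1763696) = (-320 - 60)*(-1763696) = -380*(-1763696) = 670204480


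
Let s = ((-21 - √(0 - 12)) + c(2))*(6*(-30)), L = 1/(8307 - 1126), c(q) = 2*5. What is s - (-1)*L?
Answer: 14218381/7181 + 360*I*√3 ≈ 1980.0 + 623.54*I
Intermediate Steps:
c(q) = 10
L = 1/7181 ≈ 0.00013926
s = 1980 + 360*I*√3 (s = ((-21 - √(0 - 12)) + 10)*(6*(-30)) = ((-21 - √(-12)) + 10)*(-180) = ((-21 - 2*I*√3) + 10)*(-180) = (-11 - 2*I*√3)*(-180) = 1980 + 360*I*√3 ≈ 1980.0 + 623.54*I)
s - (-1)*L = (1980 + 360*I*√3) - (-1)/7181 = (1980 + 360*I*√3) - 1*(-1/7181) = (1980 + 360*I*√3) + 1/7181 = 14218381/7181 + 360*I*√3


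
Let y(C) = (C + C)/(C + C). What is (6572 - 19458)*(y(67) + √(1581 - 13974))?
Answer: -12886 - 347922*I*√17 ≈ -12886.0 - 1.4345e+6*I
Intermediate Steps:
y(C) = 1 (y(C) = (2*C)/((2*C)) = (2*C)*(1/(2*C)) = 1)
(6572 - 19458)*(y(67) + √(1581 - 13974)) = (6572 - 19458)*(1 + √(1581 - 13974)) = -12886*(1 + √(-12393)) = -12886*(1 + 27*I*√17) = -12886 - 347922*I*√17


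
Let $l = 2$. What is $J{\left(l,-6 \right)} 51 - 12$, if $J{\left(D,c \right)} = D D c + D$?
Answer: $-1134$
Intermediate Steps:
$J{\left(D,c \right)} = D + c D^{2}$ ($J{\left(D,c \right)} = D^{2} c + D = c D^{2} + D = D + c D^{2}$)
$J{\left(l,-6 \right)} 51 - 12 = 2 \left(1 + 2 \left(-6\right)\right) 51 - 12 = 2 \left(1 - 12\right) 51 - 12 = 2 \left(-11\right) 51 - 12 = \left(-22\right) 51 - 12 = -1122 - 12 = -1134$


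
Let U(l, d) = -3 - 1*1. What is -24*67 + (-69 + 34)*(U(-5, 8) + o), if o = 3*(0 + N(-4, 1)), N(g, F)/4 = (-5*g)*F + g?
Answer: -8188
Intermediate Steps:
U(l, d) = -4 (U(l, d) = -3 - 1 = -4)
N(g, F) = 4*g - 20*F*g (N(g, F) = 4*((-5*g)*F + g) = 4*(-5*F*g + g) = 4*(g - 5*F*g) = 4*g - 20*F*g)
o = 192 (o = 3*(0 + 4*(-4)*(1 - 5*1)) = 3*(0 + 4*(-4)*(1 - 5)) = 3*(0 + 4*(-4)*(-4)) = 3*(0 + 64) = 3*64 = 192)
-24*67 + (-69 + 34)*(U(-5, 8) + o) = -24*67 + (-69 + 34)*(-4 + 192) = -1608 - 35*188 = -1608 - 6580 = -8188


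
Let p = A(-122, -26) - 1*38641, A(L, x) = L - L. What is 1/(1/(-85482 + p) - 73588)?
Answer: -124123/9133963325 ≈ -1.3589e-5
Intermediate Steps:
A(L, x) = 0
p = -38641 (p = 0 - 1*38641 = 0 - 38641 = -38641)
1/(1/(-85482 + p) - 73588) = 1/(1/(-85482 - 38641) - 73588) = 1/(1/(-124123) - 73588) = 1/(-1/124123 - 73588) = 1/(-9133963325/124123) = -124123/9133963325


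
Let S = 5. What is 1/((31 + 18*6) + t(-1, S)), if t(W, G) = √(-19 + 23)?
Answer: 1/141 ≈ 0.0070922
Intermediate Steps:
t(W, G) = 2 (t(W, G) = √4 = 2)
1/((31 + 18*6) + t(-1, S)) = 1/((31 + 18*6) + 2) = 1/((31 + 108) + 2) = 1/(139 + 2) = 1/141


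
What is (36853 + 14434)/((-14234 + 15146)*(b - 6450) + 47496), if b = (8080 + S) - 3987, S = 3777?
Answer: 51287/1342536 ≈ 0.038202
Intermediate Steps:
b = 7870 (b = (8080 + 3777) - 3987 = 11857 - 3987 = 7870)
(36853 + 14434)/((-14234 + 15146)*(b - 6450) + 47496) = (36853 + 14434)/((-14234 + 15146)*(7870 - 6450) + 47496) = 51287/(912*1420 + 47496) = 51287/(1295040 + 47496) = 51287/1342536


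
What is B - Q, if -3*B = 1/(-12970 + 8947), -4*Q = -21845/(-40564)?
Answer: 263809561/1958267664 ≈ 0.13472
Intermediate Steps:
Q = -21845/162256 (Q = -(-21845)/(4*(-40564)) = -(-21845)*(-1)/(4*40564) = -¼*21845/40564 = -21845/162256 ≈ -0.13463)
B = 1/12069 (B = -1/(3*(-12970 + 8947)) = -⅓/(-4023) = -⅓*(-1/4023) = 1/12069 ≈ 8.2857e-5)
B - Q = 1/12069 - 1*(-21845/162256) = 1/12069 + 21845/162256 = 263809561/1958267664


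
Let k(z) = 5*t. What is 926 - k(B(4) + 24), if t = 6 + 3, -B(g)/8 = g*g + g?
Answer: 881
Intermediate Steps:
B(g) = -8*g - 8*g² (B(g) = -8*(g*g + g) = -8*(g² + g) = -8*(g + g²) = -8*g - 8*g²)
t = 9
k(z) = 45 (k(z) = 5*9 = 45)
926 - k(B(4) + 24) = 926 - 1*45 = 926 - 45 = 881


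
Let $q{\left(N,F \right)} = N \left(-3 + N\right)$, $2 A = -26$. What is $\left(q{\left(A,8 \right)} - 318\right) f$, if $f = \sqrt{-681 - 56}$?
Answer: $- 110 i \sqrt{737} \approx - 2986.3 i$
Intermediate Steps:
$A = -13$ ($A = \frac{1}{2} \left(-26\right) = -13$)
$f = i \sqrt{737}$ ($f = \sqrt{-737} = i \sqrt{737} \approx 27.148 i$)
$\left(q{\left(A,8 \right)} - 318\right) f = \left(- 13 \left(-3 - 13\right) - 318\right) i \sqrt{737} = \left(\left(-13\right) \left(-16\right) - 318\right) i \sqrt{737} = \left(208 - 318\right) i \sqrt{737} = - 110 i \sqrt{737}$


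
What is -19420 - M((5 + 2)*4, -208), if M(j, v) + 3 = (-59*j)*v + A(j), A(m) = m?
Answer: -363061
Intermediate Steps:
M(j, v) = -3 + j - 59*j*v (M(j, v) = -3 + ((-59*j)*v + j) = -3 + (-59*j*v + j) = -3 + (j - 59*j*v) = -3 + j - 59*j*v)
-19420 - M((5 + 2)*4, -208) = -19420 - (-3 + (5 + 2)*4 - 59*(5 + 2)*4*(-208)) = -19420 - (-3 + 7*4 - 59*7*4*(-208)) = -19420 - (-3 + 28 - 59*28*(-208)) = -19420 - (-3 + 28 + 343616) = -19420 - 1*343641 = -19420 - 343641 = -363061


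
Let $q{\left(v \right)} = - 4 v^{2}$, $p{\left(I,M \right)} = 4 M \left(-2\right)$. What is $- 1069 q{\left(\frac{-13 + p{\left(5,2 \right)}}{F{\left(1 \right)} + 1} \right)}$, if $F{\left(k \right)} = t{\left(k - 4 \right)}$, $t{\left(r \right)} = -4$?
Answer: $\frac{3596116}{9} \approx 3.9957 \cdot 10^{5}$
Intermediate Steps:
$p{\left(I,M \right)} = - 8 M$
$F{\left(k \right)} = -4$
$- 1069 q{\left(\frac{-13 + p{\left(5,2 \right)}}{F{\left(1 \right)} + 1} \right)} = - 1069 \left(- 4 \left(\frac{-13 - 16}{-4 + 1}\right)^{2}\right) = - 1069 \left(- 4 \left(\frac{-13 - 16}{-3}\right)^{2}\right) = - 1069 \left(- 4 \left(\left(-29\right) \left(- \frac{1}{3}\right)\right)^{2}\right) = - 1069 \left(- 4 \left(\frac{29}{3}\right)^{2}\right) = - 1069 \left(\left(-4\right) \frac{841}{9}\right) = \left(-1069\right) \left(- \frac{3364}{9}\right) = \frac{3596116}{9}$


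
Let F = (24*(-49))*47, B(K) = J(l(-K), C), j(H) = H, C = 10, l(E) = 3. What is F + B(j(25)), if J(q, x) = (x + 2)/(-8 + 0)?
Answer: -110547/2 ≈ -55274.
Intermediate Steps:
J(q, x) = -¼ - x/8 (J(q, x) = (2 + x)/(-8) = (2 + x)*(-⅛) = -¼ - x/8)
B(K) = -3/2 (B(K) = -¼ - ⅛*10 = -¼ - 5/4 = -3/2)
F = -55272 (F = -1176*47 = -55272)
F + B(j(25)) = -55272 - 3/2 = -110547/2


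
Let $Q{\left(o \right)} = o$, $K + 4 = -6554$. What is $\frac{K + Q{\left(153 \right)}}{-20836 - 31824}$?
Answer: $\frac{1281}{10532} \approx 0.12163$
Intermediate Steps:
$K = -6558$ ($K = -4 - 6554 = -6558$)
$\frac{K + Q{\left(153 \right)}}{-20836 - 31824} = \frac{-6558 + 153}{-20836 - 31824} = - \frac{6405}{-52660} = \left(-6405\right) \left(- \frac{1}{52660}\right) = \frac{1281}{10532}$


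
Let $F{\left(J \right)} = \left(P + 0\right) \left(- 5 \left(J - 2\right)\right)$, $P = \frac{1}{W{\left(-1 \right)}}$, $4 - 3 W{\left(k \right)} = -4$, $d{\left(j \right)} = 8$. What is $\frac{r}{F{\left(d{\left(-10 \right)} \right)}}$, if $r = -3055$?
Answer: $\frac{2444}{9} \approx 271.56$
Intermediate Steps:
$W{\left(k \right)} = \frac{8}{3}$ ($W{\left(k \right)} = \frac{4}{3} - - \frac{4}{3} = \frac{4}{3} + \frac{4}{3} = \frac{8}{3}$)
$P = \frac{3}{8}$ ($P = \frac{1}{\frac{8}{3}} = \frac{3}{8} \approx 0.375$)
$F{\left(J \right)} = \frac{15}{4} - \frac{15 J}{8}$ ($F{\left(J \right)} = \left(\frac{3}{8} + 0\right) \left(- 5 \left(J - 2\right)\right) = \frac{3 \left(- 5 \left(-2 + J\right)\right)}{8} = \frac{3 \left(10 - 5 J\right)}{8} = \frac{15}{4} - \frac{15 J}{8}$)
$\frac{r}{F{\left(d{\left(-10 \right)} \right)}} = - \frac{3055}{\frac{15}{4} - 15} = - \frac{3055}{- \frac{45}{4}} = \left(-3055\right) \left(- \frac{4}{45}\right) = \frac{2444}{9}$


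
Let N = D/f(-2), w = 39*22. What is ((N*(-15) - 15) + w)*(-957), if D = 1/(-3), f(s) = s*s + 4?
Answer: -6458793/8 ≈ -8.0735e+5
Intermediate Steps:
f(s) = 4 + s² (f(s) = s² + 4 = 4 + s²)
D = -⅓ ≈ -0.33333
w = 858
N = -1/24 (N = -1/(3*(4 + (-2)²)) = -1/(3*(4 + 4)) = -⅓/8 = -⅓*⅛ = -1/24 ≈ -0.041667)
((N*(-15) - 15) + w)*(-957) = ((-1/24*(-15) - 15) + 858)*(-957) = ((5/8 - 15) + 858)*(-957) = (-115/8 + 858)*(-957) = (6749/8)*(-957) = -6458793/8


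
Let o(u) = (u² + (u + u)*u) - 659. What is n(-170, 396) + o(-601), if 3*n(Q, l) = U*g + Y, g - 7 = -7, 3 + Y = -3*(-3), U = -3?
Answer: 1082946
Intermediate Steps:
Y = 6 (Y = -3 - 3*(-3) = -3 + 9 = 6)
g = 0 (g = 7 - 7 = 0)
n(Q, l) = 2 (n(Q, l) = (-3*0 + 6)/3 = (0 + 6)/3 = (⅓)*6 = 2)
o(u) = -659 + 3*u² (o(u) = (u² + (2*u)*u) - 659 = (u² + 2*u²) - 659 = 3*u² - 659 = -659 + 3*u²)
n(-170, 396) + o(-601) = 2 + (-659 + 3*(-601)²) = 2 + (-659 + 3*361201) = 2 + (-659 + 1083603) = 2 + 1082944 = 1082946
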